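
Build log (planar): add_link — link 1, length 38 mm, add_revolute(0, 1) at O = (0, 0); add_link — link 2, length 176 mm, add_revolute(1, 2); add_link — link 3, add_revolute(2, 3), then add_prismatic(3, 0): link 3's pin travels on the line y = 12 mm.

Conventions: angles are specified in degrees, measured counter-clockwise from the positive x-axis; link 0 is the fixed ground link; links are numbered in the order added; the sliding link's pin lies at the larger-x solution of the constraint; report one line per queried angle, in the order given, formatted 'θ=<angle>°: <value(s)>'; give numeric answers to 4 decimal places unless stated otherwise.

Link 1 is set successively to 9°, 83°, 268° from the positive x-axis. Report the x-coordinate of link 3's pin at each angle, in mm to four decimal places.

geometry: r = 38 mm, L = 176 mm, e = 12 mm
θ=9°: crank pin P = (r cos θ, r sin θ) = (37.532157, 5.944510)
θ=9°: h = r sin θ − e = 5.944510 − 12 = -6.055490
θ=9°: x = r cos θ + √(L² − h²) = 37.532157 + 175.895796 = 213.427953
θ=83°: crank pin P = (r cos θ, r sin θ) = (4.631035, 37.716754)
θ=83°: h = r sin θ − e = 37.716754 − 12 = 25.716754
θ=83°: x = r cos θ + √(L² − h²) = 4.631035 + 174.111024 = 178.742059
θ=268°: crank pin P = (r cos θ, r sin θ) = (-1.326181, -37.976851)
θ=268°: h = r sin θ − e = -37.976851 − 12 = -49.976851
θ=268°: x = r cos θ + √(L² − h²) = -1.326181 + 168.755191 = 167.429010

θ=9°: 213.4280
θ=83°: 178.7421
θ=268°: 167.4290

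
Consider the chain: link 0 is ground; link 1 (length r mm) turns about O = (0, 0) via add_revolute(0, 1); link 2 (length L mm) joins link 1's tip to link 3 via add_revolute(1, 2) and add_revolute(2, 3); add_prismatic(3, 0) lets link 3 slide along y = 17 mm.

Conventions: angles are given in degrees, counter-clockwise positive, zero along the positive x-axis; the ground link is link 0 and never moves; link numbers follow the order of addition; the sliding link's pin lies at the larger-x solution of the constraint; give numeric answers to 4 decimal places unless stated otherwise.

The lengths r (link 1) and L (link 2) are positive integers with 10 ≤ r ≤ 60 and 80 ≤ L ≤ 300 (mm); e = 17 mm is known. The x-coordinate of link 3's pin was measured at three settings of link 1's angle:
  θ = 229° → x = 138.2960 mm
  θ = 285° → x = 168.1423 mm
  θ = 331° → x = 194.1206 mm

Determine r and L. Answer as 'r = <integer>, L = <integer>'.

constraint per measurement: (x − r cos θ)² + (r sin θ − e)² = L²
subtracting the θ₁ and θ₂ equations cancels the r² and L² terms:
r = (x₁² − x₂²) / (2[(x₁cos θ₁ + e sin θ₁) − (x₂cos θ₂ + e sin θ₂)]) = 34.9999 → r = 35
L² = (x₁ − r cos θ₁)² + (r sin θ₁ − e)² = 27889.0118 → L = 167.0000 → L = 167
check at θ₃=331°: x = 194.1206 (printed 194.1206) ✓

r = 35, L = 167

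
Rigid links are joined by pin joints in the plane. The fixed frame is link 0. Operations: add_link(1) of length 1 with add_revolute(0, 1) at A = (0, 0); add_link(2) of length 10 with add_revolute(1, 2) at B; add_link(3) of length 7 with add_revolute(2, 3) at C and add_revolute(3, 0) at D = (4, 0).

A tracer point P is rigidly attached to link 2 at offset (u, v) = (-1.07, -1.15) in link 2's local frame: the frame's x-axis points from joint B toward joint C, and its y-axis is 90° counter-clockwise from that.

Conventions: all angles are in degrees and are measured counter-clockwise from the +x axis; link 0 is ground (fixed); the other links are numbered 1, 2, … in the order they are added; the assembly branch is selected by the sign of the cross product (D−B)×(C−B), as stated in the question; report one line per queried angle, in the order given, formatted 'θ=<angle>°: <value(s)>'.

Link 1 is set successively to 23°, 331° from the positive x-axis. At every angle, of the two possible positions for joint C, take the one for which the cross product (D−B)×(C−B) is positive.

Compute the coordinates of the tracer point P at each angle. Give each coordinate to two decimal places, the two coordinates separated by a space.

A=(0,0), D=(4.00,0)
θ=23°: B = A + 1.00·(cos23°, sin23°) = (0.9205, 0.3907)
θ=23°: |BD| = 3.1042
θ=23°: circle(B,10.00) ∩ circle(D,7.00): a=9.7668, h=2.1470
θ=23°:   candidates: C₊=(10.8799,1.2912) cross=6.665; C₋=(10.3394,-2.9685) cross=-6.665
θ=23°:   branch + wants cross > 0 → take C=(10.8799,1.2912) (cross=6.665)
θ=23°: ex = (C−B)/|BC| = (0.9959,0.0901); ey = (-0.0901,0.9959)
θ=23°: P = B + -1.07·ex + -1.15·ey = (-0.0416,-0.8510)
θ=331°: B = A + 1.00·(cos331°, sin331°) = (0.8746, -0.4848)
θ=331°: |BD| = 3.1628
θ=331°: circle(B,10.00) ∩ circle(D,7.00): a=9.6440, h=2.6446
θ=331°:   candidates: C₊=(9.9992,3.6068) cross=8.364; C₋=(10.8100,-1.6199) cross=-8.364
θ=331°:   branch + wants cross > 0 → take C=(9.9992,3.6068) (cross=8.364)
θ=331°: ex = (C−B)/|BC| = (0.9125,0.4092); ey = (-0.4092,0.9125)
θ=331°: P = B + -1.07·ex + -1.15·ey = (0.3688,-1.9719)

θ=23°: -0.04 -0.85
θ=331°: 0.37 -1.97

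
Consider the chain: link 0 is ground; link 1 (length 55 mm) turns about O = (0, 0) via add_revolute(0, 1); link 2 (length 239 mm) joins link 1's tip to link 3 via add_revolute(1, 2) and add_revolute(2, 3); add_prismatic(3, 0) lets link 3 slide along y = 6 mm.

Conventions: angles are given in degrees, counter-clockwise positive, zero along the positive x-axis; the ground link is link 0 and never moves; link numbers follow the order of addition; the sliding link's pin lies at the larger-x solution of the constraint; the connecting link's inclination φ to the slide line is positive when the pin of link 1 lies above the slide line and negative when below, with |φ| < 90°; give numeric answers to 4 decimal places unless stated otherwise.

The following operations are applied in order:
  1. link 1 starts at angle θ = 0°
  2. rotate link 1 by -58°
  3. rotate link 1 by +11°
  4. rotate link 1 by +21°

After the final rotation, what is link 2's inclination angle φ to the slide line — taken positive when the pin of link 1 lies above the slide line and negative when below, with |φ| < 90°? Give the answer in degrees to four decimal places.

geometry: r = 55 mm, L = 239 mm, e = 6 mm; θ starts at 0°
rotate link 1 by -58°: θ ← 0° -58° = -58°
rotate link 1 by +11°: θ ← -58° +11° = -47°
rotate link 1 by +21°: θ ← -47° +21° = -26°
h = r sin θ − e = -24.110413 − 6 = -30.110413
sin φ = h / L = -30.110413 / 239 = -0.12598499
φ = arcsin(-0.12598499) = -7.237641°

-7.2376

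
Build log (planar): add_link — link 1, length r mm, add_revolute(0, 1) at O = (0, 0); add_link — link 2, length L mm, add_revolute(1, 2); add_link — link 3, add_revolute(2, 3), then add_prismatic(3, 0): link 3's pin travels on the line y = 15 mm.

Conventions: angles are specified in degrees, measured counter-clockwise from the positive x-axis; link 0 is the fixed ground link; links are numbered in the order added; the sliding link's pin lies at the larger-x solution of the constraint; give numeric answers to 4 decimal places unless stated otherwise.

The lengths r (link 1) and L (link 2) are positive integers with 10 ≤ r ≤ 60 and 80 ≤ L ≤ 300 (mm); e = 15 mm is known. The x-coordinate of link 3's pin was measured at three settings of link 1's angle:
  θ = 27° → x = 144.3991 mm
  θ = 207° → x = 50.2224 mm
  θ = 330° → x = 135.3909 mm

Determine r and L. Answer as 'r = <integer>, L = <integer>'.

constraint per measurement: (x − r cos θ)² + (r sin θ − e)² = L²
subtracting the θ₁ and θ₂ equations cancels the r² and L² terms:
r = (x₁² − x₂²) / (2[(x₁cos θ₁ + e sin θ₁) − (x₂cos θ₂ + e sin θ₂)]) = 49.0000 → r = 49
L² = (x₁ − r cos θ₁)² + (r sin θ₁ − e)² = 10201.0011 → L = 101.0000 → L = 101
check at θ₃=330°: x = 135.3909 (printed 135.3909) ✓

r = 49, L = 101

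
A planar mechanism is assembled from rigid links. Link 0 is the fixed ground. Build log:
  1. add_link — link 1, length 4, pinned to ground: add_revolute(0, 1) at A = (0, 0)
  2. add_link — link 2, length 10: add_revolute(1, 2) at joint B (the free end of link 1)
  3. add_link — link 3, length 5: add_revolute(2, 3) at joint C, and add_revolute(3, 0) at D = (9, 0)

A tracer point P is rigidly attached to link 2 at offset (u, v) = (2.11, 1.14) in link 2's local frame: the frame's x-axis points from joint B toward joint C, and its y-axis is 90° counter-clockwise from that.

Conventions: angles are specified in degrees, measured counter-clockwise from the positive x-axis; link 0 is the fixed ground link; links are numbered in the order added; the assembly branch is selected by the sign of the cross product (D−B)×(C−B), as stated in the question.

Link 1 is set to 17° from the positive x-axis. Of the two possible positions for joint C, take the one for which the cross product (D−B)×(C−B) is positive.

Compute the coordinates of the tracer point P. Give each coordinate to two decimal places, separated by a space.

A=(0,0), D=(9.00,0)
B = A + 4.00·(cos17°, sin17°) = (3.8252, 1.1695)
|BD| = 5.3053
circle(B,10.00) ∩ circle(D,5.00): a=9.7211, h=2.3454
  candidates: C₊=(13.8242,1.3143) cross=12.443; C₋=(12.7901,-3.2611) cross=-12.443
  branch + wants cross > 0 → take C=(13.8242,1.3143) (cross=12.443)
ex = (C−B)/|BC| = (0.9999,0.0145); ey = (-0.0145,0.9999)
P = B + 2.11·ex + 1.14·ey = (5.9185,2.3399)

5.92 2.34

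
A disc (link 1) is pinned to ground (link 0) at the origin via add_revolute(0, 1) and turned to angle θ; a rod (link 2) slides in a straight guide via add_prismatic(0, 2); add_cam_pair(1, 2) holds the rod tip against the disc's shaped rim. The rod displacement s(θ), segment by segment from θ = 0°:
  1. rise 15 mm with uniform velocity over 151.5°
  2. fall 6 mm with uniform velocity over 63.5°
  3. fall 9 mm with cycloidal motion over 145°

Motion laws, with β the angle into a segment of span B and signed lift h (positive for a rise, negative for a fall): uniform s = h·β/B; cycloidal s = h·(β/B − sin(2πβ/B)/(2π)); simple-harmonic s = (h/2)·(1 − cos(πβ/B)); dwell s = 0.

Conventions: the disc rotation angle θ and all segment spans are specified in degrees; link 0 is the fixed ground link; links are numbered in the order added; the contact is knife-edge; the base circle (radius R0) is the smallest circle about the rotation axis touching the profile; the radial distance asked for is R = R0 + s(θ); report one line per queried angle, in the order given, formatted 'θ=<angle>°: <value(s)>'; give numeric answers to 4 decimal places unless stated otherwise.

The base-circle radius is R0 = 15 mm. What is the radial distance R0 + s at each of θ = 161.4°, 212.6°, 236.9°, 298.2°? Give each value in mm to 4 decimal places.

segment 1 (0° to 151.5°, uniform, h = 15) is passed completely: s = 0.0000 + (15) = 15.0000
θ = 161.4° falls in segment 2 (151.5° to 215°, uniform, h = -6): β = 161.4 − 151.5 = 9.9°, B = 63.5°; Δs = -6·9.9/63.5 = -0.9354; s = 15.0000 − 0.9354 = 14.0646
θ = 212.6° falls in segment 2 (151.5° to 215°, uniform, h = -6): β = 212.6 − 151.5 = 61.1°, B = 63.5°; Δs = -6·61.1/63.5 = -5.7732; s = 15.0000 − 5.7732 = 9.2268
segment 2 (151.5° to 215°, uniform, h = -6) is passed completely: s = 15.0000 + (-6) = 9.0000
θ = 236.9° falls in segment 3 (215° to 360°, cycloidal, h = -9): β = 236.9 − 215 = 21.9°, B = 145°; Δs = -9·(0.1510 − sin(2π·0.1510)/(2π)) = -0.1950; s = 9.0000 − 0.1950 = 8.8050
θ = 298.2° falls in segment 3 (215° to 360°, cycloidal, h = -9): β = 298.2 − 215 = 83.2°, B = 145°; Δs = -9·(0.5738 − sin(2π·0.5738)/(2π)) = -5.8047; s = 9.0000 − 5.8047 = 3.1953
θ=161.4°: R = R0 + s = 15 + 14.0646 = 29.0646
θ=212.6°: R = R0 + s = 15 + 9.2268 = 24.2268
θ=236.9°: R = R0 + s = 15 + 8.8050 = 23.8050
θ=298.2°: R = R0 + s = 15 + 3.1953 = 18.1953

θ=161.4°: 29.0646
θ=212.6°: 24.2268
θ=236.9°: 23.8050
θ=298.2°: 18.1953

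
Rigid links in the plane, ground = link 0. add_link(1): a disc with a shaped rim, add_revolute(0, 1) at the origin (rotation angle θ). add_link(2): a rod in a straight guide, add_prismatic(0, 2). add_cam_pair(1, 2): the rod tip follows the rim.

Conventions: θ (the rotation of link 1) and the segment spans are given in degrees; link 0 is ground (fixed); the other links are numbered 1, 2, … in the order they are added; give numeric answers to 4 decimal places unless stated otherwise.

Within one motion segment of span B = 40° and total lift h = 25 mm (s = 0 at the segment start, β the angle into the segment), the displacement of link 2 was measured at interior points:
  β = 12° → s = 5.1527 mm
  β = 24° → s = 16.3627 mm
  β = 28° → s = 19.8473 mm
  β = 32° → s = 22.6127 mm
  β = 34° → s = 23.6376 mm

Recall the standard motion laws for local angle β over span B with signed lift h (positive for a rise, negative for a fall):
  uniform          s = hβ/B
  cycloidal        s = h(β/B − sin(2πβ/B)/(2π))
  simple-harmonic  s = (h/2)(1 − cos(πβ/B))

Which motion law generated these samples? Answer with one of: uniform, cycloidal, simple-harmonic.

candidates at β/B = r: uniform s = h·r (linear in β); cycloidal s = h·(r − sin(2πr)/(2π)); simple-harmonic s = (h/2)(1 − cos(πr))
β=12°: printed 5.1527 | uniform 7.5000, cycloidal 3.7159, simple-harmonic 5.1527
β=24°: printed 16.3627 | uniform 15.0000, cycloidal 17.3387, simple-harmonic 16.3627
β=28°: printed 19.8473 | uniform 17.5000, cycloidal 21.2841, simple-harmonic 19.8473
β=32°: printed 22.6127 | uniform 20.0000, cycloidal 23.7841, simple-harmonic 22.6127
β=34°: printed 23.6376 | uniform 21.2500, cycloidal 24.4690, simple-harmonic 23.6376
only one law matches every sample → simple-harmonic

simple-harmonic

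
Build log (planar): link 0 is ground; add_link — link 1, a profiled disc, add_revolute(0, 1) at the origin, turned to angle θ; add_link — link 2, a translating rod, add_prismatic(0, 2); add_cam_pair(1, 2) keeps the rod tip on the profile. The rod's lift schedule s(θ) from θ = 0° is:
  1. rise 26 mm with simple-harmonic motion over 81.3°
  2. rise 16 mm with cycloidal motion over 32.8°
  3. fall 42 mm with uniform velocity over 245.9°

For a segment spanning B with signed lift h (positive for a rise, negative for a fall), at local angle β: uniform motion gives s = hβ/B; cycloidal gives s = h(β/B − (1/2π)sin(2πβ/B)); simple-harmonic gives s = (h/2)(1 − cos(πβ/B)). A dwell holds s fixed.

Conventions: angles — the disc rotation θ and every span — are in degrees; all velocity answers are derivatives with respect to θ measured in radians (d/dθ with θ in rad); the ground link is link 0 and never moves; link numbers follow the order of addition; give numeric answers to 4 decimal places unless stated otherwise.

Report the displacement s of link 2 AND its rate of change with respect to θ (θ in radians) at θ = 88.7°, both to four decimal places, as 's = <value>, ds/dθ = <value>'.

seg 1 [0°–81.3°] simple-harmonic, h=26: full span → s += 26 → s = 26.0000
seg 2 [81.3°–114.1°] cycloidal, h=16: θ=88.7° here. β=7.4, B=32.8. 16·(0.2256 − sin(2π·0.2256)/(2π)) = 1.0931 → s = 27.0931
velocity in seg [81.3°–114.1°] (cycloidal), θ in radians: β = 7.4° = 0.1292 rad, B = 32.8° = 0.5725 rad; ds/dθ = (h/B)(1 − cos(2πβ/B)) = (16/0.5725)(1 − cos(2π·0.2256)) = 23.682741 mm/rad

s = 27.0931, ds/dθ = 23.6827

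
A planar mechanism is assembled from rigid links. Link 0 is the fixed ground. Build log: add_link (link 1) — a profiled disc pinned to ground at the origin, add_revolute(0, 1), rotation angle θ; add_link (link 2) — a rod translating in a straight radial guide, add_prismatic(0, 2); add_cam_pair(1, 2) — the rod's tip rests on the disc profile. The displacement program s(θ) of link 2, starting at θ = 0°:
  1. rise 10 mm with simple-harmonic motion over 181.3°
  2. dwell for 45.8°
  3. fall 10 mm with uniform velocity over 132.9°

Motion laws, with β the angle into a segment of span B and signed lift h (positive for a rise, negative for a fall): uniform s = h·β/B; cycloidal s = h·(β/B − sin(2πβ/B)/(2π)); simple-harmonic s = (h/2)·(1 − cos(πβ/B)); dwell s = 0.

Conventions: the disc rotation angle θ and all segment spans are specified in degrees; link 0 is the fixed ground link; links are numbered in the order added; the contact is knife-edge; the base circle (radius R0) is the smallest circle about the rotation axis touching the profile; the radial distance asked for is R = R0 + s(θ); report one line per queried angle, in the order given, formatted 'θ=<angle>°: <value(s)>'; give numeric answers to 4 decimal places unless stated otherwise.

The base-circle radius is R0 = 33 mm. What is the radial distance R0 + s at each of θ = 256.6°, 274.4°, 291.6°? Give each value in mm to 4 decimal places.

seg 1 [0°–181.3°] simple-harmonic, h=10: full span → s += 10 → s = 10.0000
seg 2 [181.3°–227.1°] dwell: s stays 10.0000
seg 3 [227.1°–360°] uniform, h=-10: θ=256.6° here. β=29.5, B=132.9. -10·29.5/132.9 = -2.2197 → s = 7.7803
seg 3 [227.1°–360°] uniform, h=-10: θ=274.4° here. β=47.3, B=132.9. -10·47.3/132.9 = -3.5591 → s = 6.4409
seg 3 [227.1°–360°] uniform, h=-10: θ=291.6° here. β=64.5, B=132.9. -10·64.5/132.9 = -4.8533 → s = 5.1467
θ=256.6°: R = R0 + s = 33 + 7.7803 = 40.7803
θ=274.4°: R = R0 + s = 33 + 6.4409 = 39.4409
θ=291.6°: R = R0 + s = 33 + 5.1467 = 38.1467

θ=256.6°: 40.7803
θ=274.4°: 39.4409
θ=291.6°: 38.1467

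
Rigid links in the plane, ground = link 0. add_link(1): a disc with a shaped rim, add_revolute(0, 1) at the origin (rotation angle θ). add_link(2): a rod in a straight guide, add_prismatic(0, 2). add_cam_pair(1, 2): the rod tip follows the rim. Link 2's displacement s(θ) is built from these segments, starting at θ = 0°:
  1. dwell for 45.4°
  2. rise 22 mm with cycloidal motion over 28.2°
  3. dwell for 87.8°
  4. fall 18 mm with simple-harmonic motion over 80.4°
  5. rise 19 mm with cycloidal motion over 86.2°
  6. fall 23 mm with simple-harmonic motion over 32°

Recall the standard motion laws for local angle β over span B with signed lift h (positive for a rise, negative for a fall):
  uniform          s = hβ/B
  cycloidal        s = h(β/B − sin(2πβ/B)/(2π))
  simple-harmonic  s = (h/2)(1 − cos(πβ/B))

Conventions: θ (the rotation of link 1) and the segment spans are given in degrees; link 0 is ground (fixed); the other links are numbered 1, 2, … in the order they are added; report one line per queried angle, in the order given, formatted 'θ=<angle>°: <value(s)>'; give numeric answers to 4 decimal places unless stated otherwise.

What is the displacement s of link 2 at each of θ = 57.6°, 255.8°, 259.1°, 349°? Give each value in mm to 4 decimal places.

segment 1 (0° to 45.4°, dwell): s unchanged at 0.0000
θ = 57.6° falls in segment 2 (45.4° to 73.6°, cycloidal, h = 22): β = 57.6 − 45.4 = 12.2°, B = 28.2°; Δs = 22·(0.4326 − sin(2π·0.4326)/(2π)) = 8.0793; s = 0.0000 + 8.0793 = 8.0793
segment 2 (45.4° to 73.6°, cycloidal, h = 22) is passed completely: s = 0.0000 + (22) = 22.0000
segment 3 (73.6° to 161.4°, dwell): s unchanged at 22.0000
segment 4 (161.4° to 241.8°, simple-harmonic, h = -18) is passed completely: s = 22.0000 + (-18) = 4.0000
θ = 255.8° falls in segment 5 (241.8° to 328°, cycloidal, h = 19): β = 255.8 − 241.8 = 14°, B = 86.2°; Δs = 19·(0.1624 − sin(2π·0.1624)/(2π)) = 0.5084; s = 4.0000 + 0.5084 = 4.5084
θ = 259.1° falls in segment 5 (241.8° to 328°, cycloidal, h = 19): β = 259.1 − 241.8 = 17.3°, B = 86.2°; Δs = 19·(0.2007 − sin(2π·0.2007)/(2π)) = 0.9332; s = 4.0000 + 0.9332 = 4.9332
segment 5 (241.8° to 328°, cycloidal, h = 19) is passed completely: s = 4.0000 + (19) = 23.0000
θ = 349° falls in segment 6 (328° to 360°, simple-harmonic, h = -23): β = 349 − 328 = 21°, B = 32°; Δs = -23/2·(1 − cos(π·0.6562)) = -16.9211; s = 23.0000 − 16.9211 = 6.0789

θ=57.6°: 8.0793
θ=255.8°: 4.5084
θ=259.1°: 4.9332
θ=349°: 6.0789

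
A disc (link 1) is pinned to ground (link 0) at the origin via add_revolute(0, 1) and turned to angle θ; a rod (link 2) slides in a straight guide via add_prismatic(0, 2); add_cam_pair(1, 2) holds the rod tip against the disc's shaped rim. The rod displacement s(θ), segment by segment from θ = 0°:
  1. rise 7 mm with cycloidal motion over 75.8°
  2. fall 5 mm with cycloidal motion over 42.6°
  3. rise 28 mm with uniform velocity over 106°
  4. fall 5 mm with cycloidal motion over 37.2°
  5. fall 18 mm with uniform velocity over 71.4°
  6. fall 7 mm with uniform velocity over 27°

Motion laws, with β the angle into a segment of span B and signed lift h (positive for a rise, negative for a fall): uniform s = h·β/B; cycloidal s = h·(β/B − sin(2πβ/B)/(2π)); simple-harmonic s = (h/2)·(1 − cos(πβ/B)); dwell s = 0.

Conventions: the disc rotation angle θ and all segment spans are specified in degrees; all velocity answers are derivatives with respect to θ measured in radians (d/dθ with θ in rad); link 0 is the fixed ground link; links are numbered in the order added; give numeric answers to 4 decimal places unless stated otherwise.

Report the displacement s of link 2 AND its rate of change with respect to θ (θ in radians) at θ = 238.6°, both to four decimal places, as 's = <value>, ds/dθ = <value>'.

segment 1 (0° to 75.8°, cycloidal, h = 7) is passed completely: s = 0.0000 + (7) = 7.0000
segment 2 (75.8° to 118.4°, cycloidal, h = -5) is passed completely: s = 7.0000 + (-5) = 2.0000
segment 3 (118.4° to 224.4°, uniform, h = 28) is passed completely: s = 2.0000 + (28) = 30.0000
θ = 238.6° falls in segment 4 (224.4° to 261.6°, cycloidal, h = -5): β = 238.6 − 224.4 = 14.2°, B = 37.2°; Δs = -5·(0.3817 − sin(2π·0.3817)/(2π)) = -1.3702; s = 30.0000 − 1.3702 = 28.6298
velocity in seg [224.4°–261.6°] (cycloidal), θ in radians: β = 14.2° = 0.2478 rad, B = 37.2° = 0.6493 rad; ds/dθ = (h/B)(1 − cos(2πβ/B)) = ((-5)/0.6493)(1 − cos(2π·0.3817)) = -13.371523 mm/rad

s = 28.6298, ds/dθ = -13.3715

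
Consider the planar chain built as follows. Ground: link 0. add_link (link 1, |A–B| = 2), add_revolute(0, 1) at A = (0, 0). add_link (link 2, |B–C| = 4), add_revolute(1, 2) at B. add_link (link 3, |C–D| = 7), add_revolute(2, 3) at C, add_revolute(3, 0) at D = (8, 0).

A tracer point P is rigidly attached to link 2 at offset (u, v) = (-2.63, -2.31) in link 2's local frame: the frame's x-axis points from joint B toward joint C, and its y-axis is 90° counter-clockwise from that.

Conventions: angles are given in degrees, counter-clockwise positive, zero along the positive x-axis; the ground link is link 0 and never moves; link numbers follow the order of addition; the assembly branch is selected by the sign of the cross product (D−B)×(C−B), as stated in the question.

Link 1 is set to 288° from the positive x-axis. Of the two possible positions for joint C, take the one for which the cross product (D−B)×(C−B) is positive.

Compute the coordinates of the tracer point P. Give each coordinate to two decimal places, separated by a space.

A=(0,0), D=(8.00,0)
B = A + 2.00·(cos288°, sin288°) = (0.6180, -1.9021)
|BD| = 7.6231
circle(B,4.00) ∩ circle(D,7.00): a=1.6471, h=3.6452
  candidates: C₊=(1.3035,2.0387) cross=27.787; C₋=(3.1225,-5.0210) cross=-27.787
  branch + wants cross > 0 → take C=(1.3035,2.0387) (cross=27.787)
ex = (C−B)/|BC| = (0.1714,0.9852); ey = (-0.9852,0.1714)
P = B + -2.63·ex + -2.31·ey = (2.4432,-4.8890)

2.44 -4.89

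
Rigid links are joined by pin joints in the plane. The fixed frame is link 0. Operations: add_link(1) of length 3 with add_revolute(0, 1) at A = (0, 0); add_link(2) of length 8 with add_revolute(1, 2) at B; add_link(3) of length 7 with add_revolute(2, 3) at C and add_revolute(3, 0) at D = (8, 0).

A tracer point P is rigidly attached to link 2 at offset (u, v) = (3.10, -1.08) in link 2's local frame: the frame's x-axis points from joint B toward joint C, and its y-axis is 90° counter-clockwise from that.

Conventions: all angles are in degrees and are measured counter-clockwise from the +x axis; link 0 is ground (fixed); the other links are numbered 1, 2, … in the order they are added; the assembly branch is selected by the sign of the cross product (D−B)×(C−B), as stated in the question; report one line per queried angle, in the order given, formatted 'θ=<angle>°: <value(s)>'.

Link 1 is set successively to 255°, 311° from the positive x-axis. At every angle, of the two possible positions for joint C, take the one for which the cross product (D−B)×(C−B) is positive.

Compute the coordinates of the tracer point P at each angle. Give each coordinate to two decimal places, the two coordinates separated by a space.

A=(0,0), D=(8.00,0)
θ=255°: B = A + 3.00·(cos255°, sin255°) = (-0.7765, -2.8978)
θ=255°: |BD| = 9.2425
θ=255°: circle(B,8.00) ∩ circle(D,7.00): a=5.4327, h=5.8725
θ=255°:   candidates: C₊=(2.5411,4.3819) cross=54.276; C₋=(6.2235,-6.7708) cross=-54.276
θ=255°:   branch + wants cross > 0 → take C=(2.5411,4.3819) (cross=54.276)
θ=255°: ex = (C−B)/|BC| = (0.4147,0.9100); ey = (-0.9100,0.4147)
θ=255°: P = B + 3.10·ex + -1.08·ey = (1.4919,-0.5248)
θ=311°: B = A + 3.00·(cos311°, sin311°) = (1.9682, -2.2641)
θ=311°: |BD| = 6.4428
θ=311°: circle(B,8.00) ∩ circle(D,7.00): a=4.3855, h=6.6909
θ=311°:   candidates: C₊=(3.7226,5.5411) cross=43.108; C₋=(8.4253,-6.9871) cross=-43.108
θ=311°:   branch + wants cross > 0 → take C=(3.7226,5.5411) (cross=43.108)
θ=311°: ex = (C−B)/|BC| = (0.2193,0.9757); ey = (-0.9757,0.2193)
θ=311°: P = B + 3.10·ex + -1.08·ey = (3.7017,0.5236)

θ=255°: 1.49 -0.52
θ=311°: 3.70 0.52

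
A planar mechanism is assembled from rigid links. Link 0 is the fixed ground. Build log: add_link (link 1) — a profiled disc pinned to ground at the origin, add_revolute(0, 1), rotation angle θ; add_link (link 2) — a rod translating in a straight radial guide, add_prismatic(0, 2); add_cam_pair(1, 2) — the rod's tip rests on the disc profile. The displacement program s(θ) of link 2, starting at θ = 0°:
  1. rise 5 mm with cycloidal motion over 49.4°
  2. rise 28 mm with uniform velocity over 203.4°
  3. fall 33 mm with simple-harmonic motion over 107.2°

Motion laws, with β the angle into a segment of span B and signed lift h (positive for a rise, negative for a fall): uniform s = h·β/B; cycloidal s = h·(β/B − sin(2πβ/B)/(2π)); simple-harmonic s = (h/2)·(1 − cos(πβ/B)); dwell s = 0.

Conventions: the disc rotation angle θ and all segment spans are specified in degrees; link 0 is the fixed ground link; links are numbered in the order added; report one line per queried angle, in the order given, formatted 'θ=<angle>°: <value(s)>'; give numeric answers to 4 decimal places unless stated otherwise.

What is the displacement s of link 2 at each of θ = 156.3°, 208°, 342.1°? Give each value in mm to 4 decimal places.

seg 1 [0°–49.4°] cycloidal, h=5: full span → s += 5 → s = 5.0000
seg 2 [49.4°–252.8°] uniform, h=28: θ=156.3° here. β=106.9, B=203.4. 28·106.9/203.4 = 14.7158 → s = 19.7158
seg 2 [49.4°–252.8°] uniform, h=28: θ=208° here. β=158.6, B=203.4. 28·158.6/203.4 = 21.8328 → s = 26.8328
seg 2 [49.4°–252.8°] uniform, h=28: full span → s += 28 → s = 33.0000
seg 3 [252.8°–360°] simple-harmonic, h=-33: θ=342.1° here. β=89.3, B=107.2. -33/2·(1 − cos(π·0.8330)) = -30.7814 → s = 2.2186

θ=156.3°: 19.7158
θ=208°: 26.8328
θ=342.1°: 2.2186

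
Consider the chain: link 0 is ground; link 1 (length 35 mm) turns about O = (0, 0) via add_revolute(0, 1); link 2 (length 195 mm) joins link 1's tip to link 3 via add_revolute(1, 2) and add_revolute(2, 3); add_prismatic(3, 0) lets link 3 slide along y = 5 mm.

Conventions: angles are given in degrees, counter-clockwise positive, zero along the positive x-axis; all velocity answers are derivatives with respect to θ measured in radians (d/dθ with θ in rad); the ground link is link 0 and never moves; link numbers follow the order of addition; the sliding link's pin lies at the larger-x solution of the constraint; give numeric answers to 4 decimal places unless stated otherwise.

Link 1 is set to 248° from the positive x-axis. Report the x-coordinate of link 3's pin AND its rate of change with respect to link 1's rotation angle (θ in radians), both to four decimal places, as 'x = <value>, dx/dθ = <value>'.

geometry: r = 35 mm, L = 195 mm, e = 5 mm
crank pin P = (r cos θ, r sin θ) = (-13.111231, -32.451435)
h = r sin θ − e = -32.451435 − 5 = -37.451435
x = r cos θ + √(L² − h²) = -13.111231 + 191.369773 = 178.258542
dx/dθ = −r sin θ − h·r cos θ/√(L² − h²) (θ in radians; h = -37.451435) = 29.885542

x = 178.2585, dx/dθ = 29.8855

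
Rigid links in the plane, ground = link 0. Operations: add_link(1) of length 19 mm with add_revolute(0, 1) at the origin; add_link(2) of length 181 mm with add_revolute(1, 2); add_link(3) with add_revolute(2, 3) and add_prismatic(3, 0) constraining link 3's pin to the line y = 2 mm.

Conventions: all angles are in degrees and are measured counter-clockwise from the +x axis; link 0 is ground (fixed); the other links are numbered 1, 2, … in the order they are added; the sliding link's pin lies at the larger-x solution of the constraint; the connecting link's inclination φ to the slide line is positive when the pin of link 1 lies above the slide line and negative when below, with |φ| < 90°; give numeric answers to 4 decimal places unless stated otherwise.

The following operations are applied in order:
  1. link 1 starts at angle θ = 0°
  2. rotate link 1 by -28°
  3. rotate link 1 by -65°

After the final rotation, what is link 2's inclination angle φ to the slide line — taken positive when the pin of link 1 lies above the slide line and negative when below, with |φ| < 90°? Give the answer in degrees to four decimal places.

geometry: r = 19 mm, L = 181 mm, e = 2 mm; θ starts at 0°
rotate link 1 by -28°: θ ← 0° -28° = -28°
rotate link 1 by -65°: θ ← -28° -65° = -93°
h = r sin θ − e = -18.973961 − 2 = -20.973961
sin φ = h / L = -20.973961 / 181 = -0.11587824
φ = arcsin(-0.11587824) = -6.654283°

-6.6543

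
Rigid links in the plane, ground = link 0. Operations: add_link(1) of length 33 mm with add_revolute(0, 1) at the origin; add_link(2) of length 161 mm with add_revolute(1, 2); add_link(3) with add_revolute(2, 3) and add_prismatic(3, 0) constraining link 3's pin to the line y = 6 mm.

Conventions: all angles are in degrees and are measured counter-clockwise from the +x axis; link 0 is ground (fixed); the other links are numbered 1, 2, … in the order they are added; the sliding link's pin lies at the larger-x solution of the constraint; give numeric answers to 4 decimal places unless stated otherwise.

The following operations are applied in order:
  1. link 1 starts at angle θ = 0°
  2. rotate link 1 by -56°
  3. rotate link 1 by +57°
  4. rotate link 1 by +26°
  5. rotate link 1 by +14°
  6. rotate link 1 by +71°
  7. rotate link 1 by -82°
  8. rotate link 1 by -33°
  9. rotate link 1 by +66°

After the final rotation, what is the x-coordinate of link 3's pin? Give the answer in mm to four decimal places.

geometry: r = 33 mm, L = 161 mm, e = 6 mm; θ starts at 0°
rotate link 1 by -56°: θ ← 0° -56° = -56°
rotate link 1 by +57°: θ ← -56° +57° = 1°
rotate link 1 by +26°: θ ← 1° +26° = 27°
rotate link 1 by +14°: θ ← 27° +14° = 41°
rotate link 1 by +71°: θ ← 41° +71° = 112°
rotate link 1 by -82°: θ ← 112° -82° = 30°
rotate link 1 by -33°: θ ← 30° -33° = -3°
rotate link 1 by +66°: θ ← -3° +66° = 63°
crank pin P = (r cos θ, r sin θ) = (14.981686, 29.403215)
h = r sin θ − e = 29.403215 − 6 = 23.403215
x = r cos θ + √(L² − h²) = 14.981686 + 159.289954 = 174.271641

174.2716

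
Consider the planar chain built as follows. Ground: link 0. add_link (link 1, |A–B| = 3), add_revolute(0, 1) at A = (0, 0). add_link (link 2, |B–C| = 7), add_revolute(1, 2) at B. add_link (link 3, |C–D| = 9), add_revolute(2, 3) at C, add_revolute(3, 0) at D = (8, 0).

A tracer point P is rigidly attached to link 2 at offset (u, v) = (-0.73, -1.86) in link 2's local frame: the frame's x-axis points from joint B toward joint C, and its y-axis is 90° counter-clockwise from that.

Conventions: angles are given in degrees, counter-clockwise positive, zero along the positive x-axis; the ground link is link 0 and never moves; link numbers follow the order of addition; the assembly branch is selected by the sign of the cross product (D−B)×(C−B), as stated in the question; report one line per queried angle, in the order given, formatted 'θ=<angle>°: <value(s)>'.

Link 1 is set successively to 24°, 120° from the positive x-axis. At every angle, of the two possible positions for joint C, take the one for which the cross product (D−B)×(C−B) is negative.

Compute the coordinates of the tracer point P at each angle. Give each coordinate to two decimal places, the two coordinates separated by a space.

A=(0,0), D=(8.00,0)
θ=24°: B = A + 3.00·(cos24°, sin24°) = (2.7406, 1.2202)
θ=24°: |BD| = 5.3991
θ=24°: circle(B,7.00) ∩ circle(D,9.00): a=-0.2640, h=6.9950
θ=24°:   candidates: C₊=(4.0644,8.0939) cross=37.767; C₋=(0.9026,-5.5342) cross=-37.767
θ=24°:   branch - wants cross < 0 → take C=(0.9026,-5.5342) (cross=-37.767)
θ=24°: ex = (C−B)/|BC| = (-0.2626,-0.9649); ey = (0.9649,-0.2626)
θ=24°: P = B + -0.73·ex + -1.86·ey = (1.1376,2.4130)
θ=120°: B = A + 3.00·(cos120°, sin120°) = (-1.5000, 2.5981)
θ=120°: |BD| = 9.8489
θ=120°: circle(B,7.00) ∩ circle(D,9.00): a=3.2999, h=6.1734
θ=120°:   candidates: C₊=(3.3115,7.6823) cross=60.801; C₋=(0.0545,-4.2271) cross=-60.801
θ=120°:   branch - wants cross < 0 → take C=(0.0545,-4.2271) (cross=-60.801)
θ=120°: ex = (C−B)/|BC| = (0.2221,-0.9750); ey = (0.9750,0.2221)
θ=120°: P = B + -0.73·ex + -1.86·ey = (-3.4757,2.8968)

θ=24°: 1.14 2.41
θ=120°: -3.48 2.90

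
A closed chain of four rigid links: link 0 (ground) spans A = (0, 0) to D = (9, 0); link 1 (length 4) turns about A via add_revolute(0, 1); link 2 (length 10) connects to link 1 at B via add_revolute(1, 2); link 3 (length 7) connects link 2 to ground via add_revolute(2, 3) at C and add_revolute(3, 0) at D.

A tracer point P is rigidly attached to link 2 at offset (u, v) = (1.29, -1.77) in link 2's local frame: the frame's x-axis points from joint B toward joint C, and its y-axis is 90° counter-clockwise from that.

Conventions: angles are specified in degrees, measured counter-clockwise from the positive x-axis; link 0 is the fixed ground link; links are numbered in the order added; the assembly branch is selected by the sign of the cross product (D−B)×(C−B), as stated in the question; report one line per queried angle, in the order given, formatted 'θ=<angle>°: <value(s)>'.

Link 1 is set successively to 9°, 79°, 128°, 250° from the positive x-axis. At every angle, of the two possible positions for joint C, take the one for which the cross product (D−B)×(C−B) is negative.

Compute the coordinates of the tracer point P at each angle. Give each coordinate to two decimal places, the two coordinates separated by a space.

A=(0,0), D=(9.00,0)
θ=9°: B = A + 4.00·(cos9°, sin9°) = (3.9508, 0.6257)
θ=9°: |BD| = 5.0879
θ=9°: circle(B,10.00) ∩ circle(D,7.00): a=7.5559, h=6.5505
θ=9°:   candidates: C₊=(12.2549,6.1972) cross=33.328; C₋=(10.6436,-6.8043) cross=-33.328
θ=9°:   branch - wants cross < 0 → take C=(10.6436,-6.8043) (cross=-33.328)
θ=9°: ex = (C−B)/|BC| = (0.6693,-0.7430); ey = (0.7430,0.6693)
θ=9°: P = B + 1.29·ex + -1.77·ey = (3.4990,-1.5174)
θ=79°: B = A + 4.00·(cos79°, sin79°) = (0.7632, 3.9265)
θ=79°: |BD| = 9.1248
θ=79°: circle(B,10.00) ∩ circle(D,7.00): a=7.3570, h=6.7731
θ=79°:   candidates: C₊=(10.3188,6.8747) cross=61.803; C₋=(4.4897,-5.3532) cross=-61.803
θ=79°:   branch - wants cross < 0 → take C=(4.4897,-5.3532) (cross=-61.803)
θ=79°: ex = (C−B)/|BC| = (0.3726,-0.9280); ey = (0.9280,0.3726)
θ=79°: P = B + 1.29·ex + -1.77·ey = (-0.3986,2.0698)
θ=128°: B = A + 4.00·(cos128°, sin128°) = (-2.4626, 3.1520)
θ=128°: |BD| = 11.8881
θ=128°: circle(B,10.00) ∩ circle(D,7.00): a=8.0891, h=5.8794
θ=128°:   candidates: C₊=(6.8958,6.6762) cross=69.895; C₋=(3.7780,-4.6617) cross=-69.895
θ=128°:   branch - wants cross < 0 → take C=(3.7780,-4.6617) (cross=-69.895)
θ=128°: ex = (C−B)/|BC| = (0.6241,-0.7814); ey = (0.7814,0.6241)
θ=128°: P = B + 1.29·ex + -1.77·ey = (-3.0406,1.0395)
θ=250°: B = A + 4.00·(cos250°, sin250°) = (-1.3681, -3.7588)
θ=250°: |BD| = 11.0284
θ=250°: circle(B,10.00) ∩ circle(D,7.00): a=7.8264, h=6.2247
θ=250°:   candidates: C₊=(3.8682,4.7607) cross=68.649; C₋=(8.1113,-6.9434) cross=-68.649
θ=250°:   branch - wants cross < 0 → take C=(8.1113,-6.9434) (cross=-68.649)
θ=250°: ex = (C−B)/|BC| = (0.9479,-0.3185); ey = (0.3185,0.9479)
θ=250°: P = B + 1.29·ex + -1.77·ey = (-0.7089,-5.8474)

θ=9°: 3.50 -1.52
θ=79°: -0.40 2.07
θ=128°: -3.04 1.04
θ=250°: -0.71 -5.85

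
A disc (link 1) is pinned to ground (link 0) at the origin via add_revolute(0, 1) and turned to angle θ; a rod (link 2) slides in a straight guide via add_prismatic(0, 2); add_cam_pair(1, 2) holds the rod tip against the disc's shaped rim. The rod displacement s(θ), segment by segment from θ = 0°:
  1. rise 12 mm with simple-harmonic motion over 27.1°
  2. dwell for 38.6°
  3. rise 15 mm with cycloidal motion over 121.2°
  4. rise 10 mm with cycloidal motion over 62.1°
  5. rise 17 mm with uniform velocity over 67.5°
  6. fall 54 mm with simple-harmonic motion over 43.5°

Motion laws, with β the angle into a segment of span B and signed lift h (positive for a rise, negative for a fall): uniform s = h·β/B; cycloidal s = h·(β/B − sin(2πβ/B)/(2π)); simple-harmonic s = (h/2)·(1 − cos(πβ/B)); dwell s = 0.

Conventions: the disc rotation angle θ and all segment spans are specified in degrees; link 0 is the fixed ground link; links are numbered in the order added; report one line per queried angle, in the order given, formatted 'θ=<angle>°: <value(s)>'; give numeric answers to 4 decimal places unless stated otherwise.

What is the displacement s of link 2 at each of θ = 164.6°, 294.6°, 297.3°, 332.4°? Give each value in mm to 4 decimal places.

segment 1 (0° to 27.1°, simple-harmonic, h = 12) is passed completely: s = 0.0000 + (12) = 12.0000
segment 2 (27.1° to 65.7°, dwell): s unchanged at 12.0000
θ = 164.6° falls in segment 3 (65.7° to 186.9°, cycloidal, h = 15): β = 164.6 − 65.7 = 98.9°, B = 121.2°; Δs = 15·(0.8160 − sin(2π·0.8160)/(2π)) = 14.4250; s = 12.0000 + 14.4250 = 26.4250
segment 3 (65.7° to 186.9°, cycloidal, h = 15) is passed completely: s = 12.0000 + (15) = 27.0000
segment 4 (186.9° to 249°, cycloidal, h = 10) is passed completely: s = 27.0000 + (10) = 37.0000
θ = 294.6° falls in segment 5 (249° to 316.5°, uniform, h = 17): β = 294.6 − 249 = 45.6°, B = 67.5°; Δs = 17·45.6/67.5 = 11.4844; s = 37.0000 + 11.4844 = 48.4844
θ = 297.3° falls in segment 5 (249° to 316.5°, uniform, h = 17): β = 297.3 − 249 = 48.3°, B = 67.5°; Δs = 17·48.3/67.5 = 12.1644; s = 37.0000 + 12.1644 = 49.1644
segment 5 (249° to 316.5°, uniform, h = 17) is passed completely: s = 37.0000 + (17) = 54.0000
θ = 332.4° falls in segment 6 (316.5° to 360°, simple-harmonic, h = -54): β = 332.4 − 316.5 = 15.9°, B = 43.5°; Δs = -54/2·(1 − cos(π·0.3655)) = -15.9291; s = 54.0000 − 15.9291 = 38.0709

θ=164.6°: 26.4250
θ=294.6°: 48.4844
θ=297.3°: 49.1644
θ=332.4°: 38.0709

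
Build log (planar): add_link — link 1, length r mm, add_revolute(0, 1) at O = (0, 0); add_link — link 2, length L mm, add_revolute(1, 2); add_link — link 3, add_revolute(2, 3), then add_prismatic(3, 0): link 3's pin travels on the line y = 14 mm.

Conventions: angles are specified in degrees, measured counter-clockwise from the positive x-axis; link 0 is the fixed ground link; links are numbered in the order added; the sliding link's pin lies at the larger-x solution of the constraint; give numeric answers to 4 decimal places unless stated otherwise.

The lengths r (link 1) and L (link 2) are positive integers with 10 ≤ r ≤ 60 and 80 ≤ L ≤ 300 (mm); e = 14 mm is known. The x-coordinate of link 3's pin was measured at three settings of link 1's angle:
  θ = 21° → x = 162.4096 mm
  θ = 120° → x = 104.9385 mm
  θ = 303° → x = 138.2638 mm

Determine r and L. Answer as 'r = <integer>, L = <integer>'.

constraint per measurement: (x − r cos θ)² + (r sin θ − e)² = L²
subtracting the θ₁ and θ₂ equations cancels the r² and L² terms:
r = (x₁² − x₂²) / (2[(x₁cos θ₁ + e sin θ₁) − (x₂cos θ₂ + e sin θ₂)]) = 39.0000 → r = 39
L² = (x₁ − r cos θ₁)² + (r sin θ₁ − e)² = 15875.9913 → L = 126.0000 → L = 126
check at θ₃=303°: x = 138.2638 (printed 138.2638) ✓

r = 39, L = 126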